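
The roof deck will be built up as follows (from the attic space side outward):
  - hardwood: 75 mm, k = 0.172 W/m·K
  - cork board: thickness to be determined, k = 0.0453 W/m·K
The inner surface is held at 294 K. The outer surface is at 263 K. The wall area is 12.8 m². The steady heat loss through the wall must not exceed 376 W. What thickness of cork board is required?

L ≈ 28.1 mm

Treating each layer as a thermal resistance in series:
R_hardwood = L/(kA) = 0.075/(0.172×12.8) = 0.03407 K/W
Sum of the known resistances R_other = 0.03407 K/W
Required total resistance R_tot = ΔT/Q_allow = 31/376 = 0.08245 K/W
R_cork board = R_tot − R_other = 0.04838 K/W
L = R·k·A = 0.04838×0.0453×12.8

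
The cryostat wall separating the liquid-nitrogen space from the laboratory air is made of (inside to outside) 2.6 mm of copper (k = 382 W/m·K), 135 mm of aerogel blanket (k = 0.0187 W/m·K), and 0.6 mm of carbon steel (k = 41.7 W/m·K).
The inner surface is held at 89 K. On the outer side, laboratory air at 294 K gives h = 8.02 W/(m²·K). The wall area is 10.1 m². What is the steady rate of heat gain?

Model the wall as resistances in series:
R_copper = L/(kA) = 0.0026/(382×10.1) = 6.739×10^-7 K/W
R_aerogel blanket = L/(kA) = 0.135/(0.0187×10.1) = 0.7148 K/W
R_carbon steel = L/(kA) = 0.0006/(41.7×10.1) = 1.425×10^-6 K/W
R_outer film = 1/(h_o·A) = 1/(8.02×10.1) = 0.01235 K/W
R_total = 0.7271 K/W
Q = ΔT / R_total = 205 / 0.7271

Q ≈ 282 W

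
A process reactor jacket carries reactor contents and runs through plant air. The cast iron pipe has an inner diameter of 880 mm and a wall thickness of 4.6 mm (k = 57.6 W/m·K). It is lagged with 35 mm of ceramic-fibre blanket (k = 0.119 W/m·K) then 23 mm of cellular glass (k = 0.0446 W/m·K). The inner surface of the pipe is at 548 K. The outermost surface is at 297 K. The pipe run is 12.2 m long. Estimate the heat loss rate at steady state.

Q ≈ 11400 W

Cylindrical conduction, so R = ln(r₂/r₁)/(2πkL) per layer, in series:
R_cast iron pipe wall = ln(444.6/440)/(2π×57.6×12.2) = 2.355×10^-6 K/W
R_ceramic-fibre blanket = ln(479.6/444.6)/(2π×0.119×12.2) = 0.008307 K/W
R_cellular glass = ln(502.6/479.6)/(2π×0.0446×12.2) = 0.0137 K/W
R_total = 0.02201 K/W
Q = ΔT/R_total = 251/0.02201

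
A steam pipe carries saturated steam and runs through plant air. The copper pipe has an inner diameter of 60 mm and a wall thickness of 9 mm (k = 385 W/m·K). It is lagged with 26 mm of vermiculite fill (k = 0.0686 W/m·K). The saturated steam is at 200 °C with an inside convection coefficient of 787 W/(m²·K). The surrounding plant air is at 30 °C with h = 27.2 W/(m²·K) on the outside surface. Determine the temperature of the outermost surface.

T ≈ 41.9 °C

For a radial system each layer contributes R = ln(r_out/r_in)/(2πkL); films add R = 1/(hA).
R_inner film = 1/(h_i·2πr₁L) = 1/(787×2π×0.03×1) = 0.006741 K/W
R_copper pipe wall = ln(39/30)/(2π×385×1) = 1.085×10^-4 K/W
R_vermiculite fill = ln(65/39)/(2π×0.0686×1) = 1.185 K/W
R_outer film = 1/(h_o·2πr_oL) = 1/(27.2×2π×0.065×1) = 0.09002 K/W
R_total = 1.282 K/W
Q = ΔT/R_total = 170/1.282
Q = 133 W/m
T_interface = T_inner − Q·ΣR(inner→interface) = 200 − 133×1.192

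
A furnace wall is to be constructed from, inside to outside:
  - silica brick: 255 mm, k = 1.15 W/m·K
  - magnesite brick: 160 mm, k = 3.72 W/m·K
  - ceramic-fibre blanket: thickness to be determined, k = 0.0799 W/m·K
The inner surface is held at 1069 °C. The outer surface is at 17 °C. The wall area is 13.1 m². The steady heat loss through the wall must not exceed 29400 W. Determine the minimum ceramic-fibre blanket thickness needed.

L ≈ 16.3 mm

Using the resistance-network approach (series):
R_silica brick = L/(kA) = 0.255/(1.15×13.1) = 0.01693 K/W
R_magnesite brick = L/(kA) = 0.16/(3.72×13.1) = 0.003283 K/W
Sum of the known resistances R_other = 0.02021 K/W
Required total resistance R_tot = ΔT/Q_allow = 1052/29400 = 0.03578 K/W
R_ceramic-fibre blanket = R_tot − R_other = 0.01557 K/W
L = R·k·A = 0.01557×0.0799×13.1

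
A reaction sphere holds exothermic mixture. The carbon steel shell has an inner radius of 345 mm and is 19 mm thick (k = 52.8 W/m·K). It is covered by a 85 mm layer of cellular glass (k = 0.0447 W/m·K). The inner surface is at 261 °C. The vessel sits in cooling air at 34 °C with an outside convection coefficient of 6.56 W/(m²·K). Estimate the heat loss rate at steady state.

For a spherical shell R = (1/r₁ − 1/r₂)/(4πk); film R = 1/(h·4πr²). In series:
R_carbon steel shell = (1/0.345 − 1/0.364)/(4π×52.8) = 2.28×10^-4 K/W
R_cellular glass = (1/0.364 − 1/0.449)/(4π×0.0447) = 0.9259 K/W
R_outer film = 1/(h·4πr_o²) = 1/(6.56×4π×0.449²) = 0.06017 K/W
R_total = 0.9863 K/W
Q = ΔT/R_total = 227/0.9863

Q ≈ 230 W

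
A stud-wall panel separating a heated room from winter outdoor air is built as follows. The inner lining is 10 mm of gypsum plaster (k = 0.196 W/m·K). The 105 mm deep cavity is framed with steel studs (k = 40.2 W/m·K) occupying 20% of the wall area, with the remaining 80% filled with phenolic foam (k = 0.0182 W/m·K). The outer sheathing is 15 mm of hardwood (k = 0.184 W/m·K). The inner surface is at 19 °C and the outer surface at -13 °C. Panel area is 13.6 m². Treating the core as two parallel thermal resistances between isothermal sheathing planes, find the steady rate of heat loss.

Q ≈ 2990 W

Sheathing layers in series; stud and cavity paths in parallel between them.
R_inner = 0.01/(0.196×13.6) = 0.003752 K/W
R_stud  = 0.105/(40.2×0.2×13.6) = 9.603×10^-4 K/W
R_cav   = 0.105/(0.0182×0.8×13.6) = 0.5303 K/W
1/R_core = 1/R_stud + 1/R_cav → R_core = 9.585×10^-4 K/W
R_outer = 0.015/(0.184×13.6) = 0.005994 K/W
R_total = 0.0107 K/W
Q = ΔT/R_total = 32/0.0107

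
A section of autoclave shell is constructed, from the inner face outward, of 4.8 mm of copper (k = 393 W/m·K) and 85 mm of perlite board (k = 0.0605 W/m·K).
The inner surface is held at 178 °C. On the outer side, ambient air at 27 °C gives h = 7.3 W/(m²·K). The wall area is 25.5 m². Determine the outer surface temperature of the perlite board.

T ≈ 40.4 °C

Using the resistance-network approach (series):
R_copper = L/(kA) = 0.0048/(393×25.5) = 4.79×10^-7 K/W
R_perlite board = L/(kA) = 0.085/(0.0605×25.5) = 0.0551 K/W
R_outer film = 1/(h_o·A) = 1/(7.3×25.5) = 0.005372 K/W
R_total = 0.06047 K/W;  Q = ΔT/R_total = 151/0.06047 = 2497 W
T_interface = T_inner − Q·ΣR(inner→interface) = 178 − 2500×0.0551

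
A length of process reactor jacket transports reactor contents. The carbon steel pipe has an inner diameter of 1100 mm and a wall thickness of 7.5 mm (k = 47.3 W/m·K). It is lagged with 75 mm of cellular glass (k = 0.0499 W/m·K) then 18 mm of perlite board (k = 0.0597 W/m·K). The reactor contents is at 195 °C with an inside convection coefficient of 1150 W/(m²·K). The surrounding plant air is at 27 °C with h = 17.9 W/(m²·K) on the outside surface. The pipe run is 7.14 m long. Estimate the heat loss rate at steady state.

Cylindrical conduction, so R = ln(r₂/r₁)/(2πkL) per layer, in series:
R_inner film = 1/(h_i·2πr₁L) = 1/(1150×2π×0.55×7.14) = 3.524×10^-5 K/W
R_carbon steel pipe wall = ln(557.5/550)/(2π×47.3×7.14) = 6.383×10^-6 K/W
R_cellular glass = ln(632.5/557.5)/(2π×0.0499×7.14) = 0.05638 K/W
R_perlite board = ln(650.5/632.5)/(2π×0.0597×7.14) = 0.01048 K/W
R_outer film = 1/(h_o·2πr_oL) = 1/(17.9×2π×0.6505×7.14) = 0.001914 K/W
R_total = 0.06882 K/W
Q = ΔT/R_total = 168/0.06882

Q ≈ 2440 W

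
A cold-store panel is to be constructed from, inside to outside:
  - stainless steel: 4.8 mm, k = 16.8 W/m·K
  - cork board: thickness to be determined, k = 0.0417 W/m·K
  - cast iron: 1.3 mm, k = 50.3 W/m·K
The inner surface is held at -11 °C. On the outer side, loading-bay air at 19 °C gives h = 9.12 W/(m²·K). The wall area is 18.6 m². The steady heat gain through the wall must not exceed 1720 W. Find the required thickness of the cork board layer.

L ≈ 8.94 mm

Model the wall as resistances in series:
R_stainless steel = L/(kA) = 0.0048/(16.8×18.6) = 1.536×10^-5 K/W
R_cast iron = L/(kA) = 0.0013/(50.3×18.6) = 1.39×10^-6 K/W
R_outer film = 1/(h_o·A) = 1/(9.12×18.6) = 0.005895 K/W
Sum of the known resistances R_other = 0.005912 K/W
Required total resistance R_tot = ΔT/Q_allow = 30/1720 = 0.01744 K/W
R_cork board = R_tot − R_other = 0.01153 K/W
L = R·k·A = 0.01153×0.0417×18.6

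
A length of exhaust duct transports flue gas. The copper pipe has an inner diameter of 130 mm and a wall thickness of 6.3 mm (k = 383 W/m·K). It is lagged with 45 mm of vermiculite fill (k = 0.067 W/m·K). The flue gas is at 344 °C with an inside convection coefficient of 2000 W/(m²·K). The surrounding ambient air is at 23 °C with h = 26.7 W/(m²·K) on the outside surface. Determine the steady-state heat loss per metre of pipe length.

q′ ≈ 264 W/m

Cylindrical conduction, so R = ln(r₂/r₁)/(2πkL) per layer, in series:
R_inner film = 1/(h_i·2πr₁L) = 1/(2000×2π×0.065×1) = 0.001224 K/W
R_copper pipe wall = ln(71.3/65)/(2π×383×1) = 3.844×10^-5 K/W
R_vermiculite fill = ln(116.3/71.3)/(2π×0.067×1) = 1.162 K/W
R_outer film = 1/(h_o·2πr_oL) = 1/(26.7×2π×0.1163×1) = 0.05125 K/W
R_total = 1.215 K/W
Q = ΔT/R_total = 321/1.215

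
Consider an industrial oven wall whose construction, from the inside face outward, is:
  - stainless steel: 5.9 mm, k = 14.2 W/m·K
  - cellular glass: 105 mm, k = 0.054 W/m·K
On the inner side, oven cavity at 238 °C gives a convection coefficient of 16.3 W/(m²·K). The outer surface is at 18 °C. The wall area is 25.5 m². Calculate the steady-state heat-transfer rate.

Using the resistance-network approach (series):
R_inner film = 1/(h_i·A) = 1/(16.3×25.5) = 0.002406 K/W
R_stainless steel = L/(kA) = 0.0059/(14.2×25.5) = 1.629×10^-5 K/W
R_cellular glass = L/(kA) = 0.105/(0.054×25.5) = 0.07625 K/W
R_total = 0.07867 K/W
Q = ΔT / R_total = 220 / 0.07867

Q ≈ 2800 W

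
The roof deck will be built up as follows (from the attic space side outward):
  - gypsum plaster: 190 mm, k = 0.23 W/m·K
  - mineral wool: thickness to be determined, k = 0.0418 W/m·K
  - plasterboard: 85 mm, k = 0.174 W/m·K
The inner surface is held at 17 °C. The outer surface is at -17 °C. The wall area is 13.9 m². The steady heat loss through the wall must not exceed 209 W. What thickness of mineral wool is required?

L ≈ 39.6 mm

Model the wall as resistances in series:
R_gypsum plaster = L/(kA) = 0.19/(0.23×13.9) = 0.05943 K/W
R_plasterboard = L/(kA) = 0.085/(0.174×13.9) = 0.03514 K/W
Sum of the known resistances R_other = 0.09458 K/W
Required total resistance R_tot = ΔT/Q_allow = 34/209 = 0.1627 K/W
R_mineral wool = R_tot − R_other = 0.0681 K/W
L = R·k·A = 0.0681×0.0418×13.9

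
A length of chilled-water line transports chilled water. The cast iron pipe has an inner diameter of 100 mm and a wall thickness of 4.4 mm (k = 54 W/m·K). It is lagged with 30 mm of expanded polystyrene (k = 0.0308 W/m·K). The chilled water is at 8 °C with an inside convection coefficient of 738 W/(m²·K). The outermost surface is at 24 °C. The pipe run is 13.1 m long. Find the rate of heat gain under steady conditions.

Q ≈ 92.2 W

For a radial system each layer contributes R = ln(r_out/r_in)/(2πkL); films add R = 1/(hA).
R_inner film = 1/(h_i·2πr₁L) = 1/(738×2π×0.05×13.1) = 3.292×10^-4 K/W
R_cast iron pipe wall = ln(54.4/50)/(2π×54×13.1) = 1.898×10^-5 K/W
R_expanded polystyrene = ln(84.4/54.4)/(2π×0.0308×13.1) = 0.1732 K/W
R_total = 0.1736 K/W
Q = ΔT/R_total = 16/0.1736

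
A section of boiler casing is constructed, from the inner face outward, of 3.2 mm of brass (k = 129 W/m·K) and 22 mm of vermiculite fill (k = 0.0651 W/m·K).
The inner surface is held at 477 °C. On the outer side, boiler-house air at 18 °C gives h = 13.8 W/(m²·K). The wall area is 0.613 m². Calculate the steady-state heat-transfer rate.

Q ≈ 686 W

Treating each layer as a thermal resistance in series:
R_brass = L/(kA) = 0.0032/(129×0.613) = 4.047×10^-5 K/W
R_vermiculite fill = L/(kA) = 0.022/(0.0651×0.613) = 0.5513 K/W
R_outer film = 1/(h_o·A) = 1/(13.8×0.613) = 0.1182 K/W
R_total = 0.6695 K/W
Q = ΔT / R_total = 459 / 0.6695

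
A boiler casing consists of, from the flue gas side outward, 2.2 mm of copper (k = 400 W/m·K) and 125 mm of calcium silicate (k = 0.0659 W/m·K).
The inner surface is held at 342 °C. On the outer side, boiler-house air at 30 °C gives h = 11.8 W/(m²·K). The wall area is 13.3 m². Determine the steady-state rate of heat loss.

Using the resistance-network approach (series):
R_copper = L/(kA) = 0.0022/(400×13.3) = 4.135×10^-7 K/W
R_calcium silicate = L/(kA) = 0.125/(0.0659×13.3) = 0.1426 K/W
R_outer film = 1/(h_o·A) = 1/(11.8×13.3) = 0.006372 K/W
R_total = 0.149 K/W
Q = ΔT / R_total = 312 / 0.149

Q ≈ 2090 W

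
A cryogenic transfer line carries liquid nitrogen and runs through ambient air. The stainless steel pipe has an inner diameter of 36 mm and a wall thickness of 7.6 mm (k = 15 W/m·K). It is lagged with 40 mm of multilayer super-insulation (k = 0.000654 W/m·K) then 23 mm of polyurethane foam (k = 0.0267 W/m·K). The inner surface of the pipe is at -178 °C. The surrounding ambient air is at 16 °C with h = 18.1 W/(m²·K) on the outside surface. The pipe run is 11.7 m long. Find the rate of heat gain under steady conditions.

Radial resistances (cylindrical: R_cond = ln(r_o/r_i)/(2πkL), R_conv = 1/(h·2πrL)):
R_stainless steel pipe wall = ln(25.6/18)/(2π×15×11.7) = 3.194×10^-4 K/W
R_multilayer super-insulation = ln(65.6/25.6)/(2π×0.000654×11.7) = 19.57 K/W
R_polyurethane foam = ln(88.6/65.6)/(2π×0.0267×11.7) = 0.1531 K/W
R_outer film = 1/(h_o·2πr_oL) = 1/(18.1×2π×0.0886×11.7) = 0.008482 K/W
R_total = 19.73 K/W
Q = ΔT/R_total = 194/19.73

Q ≈ 9.83 W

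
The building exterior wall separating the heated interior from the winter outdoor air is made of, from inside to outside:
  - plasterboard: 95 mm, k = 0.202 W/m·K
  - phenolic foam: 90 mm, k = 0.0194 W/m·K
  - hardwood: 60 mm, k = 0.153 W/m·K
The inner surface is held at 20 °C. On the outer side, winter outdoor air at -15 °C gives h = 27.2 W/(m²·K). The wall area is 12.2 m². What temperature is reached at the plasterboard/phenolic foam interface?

Using the resistance-network approach (series):
R_plasterboard = L/(kA) = 0.095/(0.202×12.2) = 0.03855 K/W
R_phenolic foam = L/(kA) = 0.09/(0.0194×12.2) = 0.3803 K/W
R_hardwood = L/(kA) = 0.06/(0.153×12.2) = 0.03214 K/W
R_outer film = 1/(h_o·A) = 1/(27.2×12.2) = 0.003014 K/W
R_total = 0.454 K/W;  Q = ΔT/R_total = 35/0.454 = 77.1 W
T_interface = T_inner − Q·ΣR(inner→interface) = 20 − 77.1×0.03855

T ≈ 17 °C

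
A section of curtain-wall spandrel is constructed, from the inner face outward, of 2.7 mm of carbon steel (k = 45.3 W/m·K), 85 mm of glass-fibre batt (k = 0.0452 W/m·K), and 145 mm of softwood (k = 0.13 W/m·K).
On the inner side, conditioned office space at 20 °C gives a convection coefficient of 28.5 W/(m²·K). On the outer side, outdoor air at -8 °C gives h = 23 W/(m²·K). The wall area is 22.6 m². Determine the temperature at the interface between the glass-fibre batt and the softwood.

Using the resistance-network approach (series):
R_inner film = 1/(h_i·A) = 1/(28.5×22.6) = 0.001553 K/W
R_carbon steel = L/(kA) = 0.0027/(45.3×22.6) = 2.637×10^-6 K/W
R_glass-fibre batt = L/(kA) = 0.085/(0.0452×22.6) = 0.08321 K/W
R_softwood = L/(kA) = 0.145/(0.13×22.6) = 0.04935 K/W
R_outer film = 1/(h_o·A) = 1/(23×22.6) = 0.001924 K/W
R_total = 0.136 K/W;  Q = ΔT/R_total = 28/0.136 = 205.8 W
T_interface = T_inner − Q·ΣR(inner→interface) = 20 − 206×0.08476

T ≈ 2.55 °C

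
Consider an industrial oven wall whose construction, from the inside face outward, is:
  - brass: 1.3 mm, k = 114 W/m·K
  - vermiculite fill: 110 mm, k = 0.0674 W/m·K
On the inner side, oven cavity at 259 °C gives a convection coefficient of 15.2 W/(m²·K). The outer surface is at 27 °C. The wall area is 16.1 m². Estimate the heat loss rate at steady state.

Thermal resistances in series:
R_inner film = 1/(h_i·A) = 1/(15.2×16.1) = 0.004086 K/W
R_brass = L/(kA) = 0.0013/(114×16.1) = 7.083×10^-7 K/W
R_vermiculite fill = L/(kA) = 0.11/(0.0674×16.1) = 0.1014 K/W
R_total = 0.1055 K/W
Q = ΔT / R_total = 232 / 0.1055

Q ≈ 2200 W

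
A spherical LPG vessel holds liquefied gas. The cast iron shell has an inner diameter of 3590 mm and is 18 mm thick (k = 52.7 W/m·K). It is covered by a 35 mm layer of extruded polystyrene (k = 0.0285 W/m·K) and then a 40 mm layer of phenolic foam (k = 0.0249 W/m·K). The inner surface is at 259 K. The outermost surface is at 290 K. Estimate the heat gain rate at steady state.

For a spherical shell R = (1/r₁ − 1/r₂)/(4πk); film R = 1/(h·4πr²). In series:
R_cast iron shell = (1/1.795 − 1/1.813)/(4π×52.7) = 8.352×10^-6 K/W
R_extruded polystyrene = (1/1.813 − 1/1.848)/(4π×0.0285) = 0.02917 K/W
R_phenolic foam = (1/1.848 − 1/1.888)/(4π×0.0249) = 0.03664 K/W
R_total = 0.06582 K/W
Q = ΔT/R_total = 31/0.06582

Q ≈ 471 W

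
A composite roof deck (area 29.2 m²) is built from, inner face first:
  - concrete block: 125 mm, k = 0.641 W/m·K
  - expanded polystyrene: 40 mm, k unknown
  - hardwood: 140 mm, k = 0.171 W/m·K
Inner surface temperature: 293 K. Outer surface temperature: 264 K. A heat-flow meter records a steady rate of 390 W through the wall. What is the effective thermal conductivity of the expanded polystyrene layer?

k ≈ 0.0346 W/(m·K)

Thermal resistances in series:
R_concrete block = L/(kA) = 0.125/(0.641×29.2) = 0.006678 K/W
R_hardwood = L/(kA) = 0.14/(0.171×29.2) = 0.02804 K/W
Sum of known resistances R_other = 0.03472 K/W
Total R = ΔT/Q = 29/390 = 0.07436 K/W
R_expanded polystyrene = R_total − R_other = 0.03964 K/W
k = L/(R·A) = 0.04/(0.03964×29.2)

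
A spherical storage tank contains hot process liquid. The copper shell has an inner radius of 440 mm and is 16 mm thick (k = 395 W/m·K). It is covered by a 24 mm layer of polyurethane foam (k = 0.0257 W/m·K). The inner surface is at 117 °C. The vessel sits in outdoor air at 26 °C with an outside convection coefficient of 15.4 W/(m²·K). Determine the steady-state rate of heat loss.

Q ≈ 251 W

Each spherical layer contributes R = (1/r_i − 1/r_o)/(4πk):
R_copper shell = (1/0.44 − 1/0.456)/(4π×395) = 1.607×10^-5 K/W
R_polyurethane foam = (1/0.456 − 1/0.48)/(4π×0.0257) = 0.3395 K/W
R_outer film = 1/(h·4πr_o²) = 1/(15.4×4π×0.48²) = 0.02243 K/W
R_total = 0.362 K/W
Q = ΔT/R_total = 91/0.362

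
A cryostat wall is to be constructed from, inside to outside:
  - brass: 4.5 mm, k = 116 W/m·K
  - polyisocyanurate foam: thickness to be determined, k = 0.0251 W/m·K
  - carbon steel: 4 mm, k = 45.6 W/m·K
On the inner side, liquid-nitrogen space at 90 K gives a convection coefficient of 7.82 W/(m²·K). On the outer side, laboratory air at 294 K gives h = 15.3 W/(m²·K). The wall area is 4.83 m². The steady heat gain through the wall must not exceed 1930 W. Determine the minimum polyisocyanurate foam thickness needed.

L ≈ 7.96 mm

Series thermal resistances:
R_inner film = 1/(h_i·A) = 1/(7.82×4.83) = 0.02648 K/W
R_brass = L/(kA) = 0.0045/(116×4.83) = 8.032×10^-6 K/W
R_carbon steel = L/(kA) = 0.004/(45.6×4.83) = 1.816×10^-5 K/W
R_outer film = 1/(h_o·A) = 1/(15.3×4.83) = 0.01353 K/W
Sum of the known resistances R_other = 0.04003 K/W
Required total resistance R_tot = ΔT/Q_allow = 204/1930 = 0.1057 K/W
R_polyisocyanurate foam = R_tot − R_other = 0.06567 K/W
L = R·k·A = 0.06567×0.0251×4.83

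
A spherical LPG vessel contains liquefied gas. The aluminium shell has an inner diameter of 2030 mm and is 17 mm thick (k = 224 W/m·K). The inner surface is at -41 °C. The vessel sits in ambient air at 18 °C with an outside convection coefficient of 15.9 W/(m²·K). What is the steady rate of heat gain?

Each spherical layer contributes R = (1/r_i − 1/r_o)/(4πk):
R_aluminium shell = (1/1.015 − 1/1.032)/(4π×224) = 5.766×10^-6 K/W
R_outer film = 1/(h·4πr_o²) = 1/(15.9×4π×1.032²) = 0.004699 K/W
R_total = 0.004705 K/W
Q = ΔT/R_total = 59/0.004705

Q ≈ 12500 W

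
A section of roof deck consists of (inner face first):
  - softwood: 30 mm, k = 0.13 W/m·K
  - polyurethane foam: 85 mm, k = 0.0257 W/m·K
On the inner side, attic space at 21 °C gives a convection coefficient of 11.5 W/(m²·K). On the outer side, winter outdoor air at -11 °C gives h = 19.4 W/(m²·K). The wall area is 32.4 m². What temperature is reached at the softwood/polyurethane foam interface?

Series thermal resistances:
R_inner film = 1/(h_i·A) = 1/(11.5×32.4) = 0.002684 K/W
R_softwood = L/(kA) = 0.03/(0.13×32.4) = 0.007123 K/W
R_polyurethane foam = L/(kA) = 0.085/(0.0257×32.4) = 0.1021 K/W
R_outer film = 1/(h_o·A) = 1/(19.4×32.4) = 0.001591 K/W
R_total = 0.1135 K/W;  Q = ΔT/R_total = 32/0.1135 = 282 W
T_interface = T_inner − Q·ΣR(inner→interface) = 21 − 282×0.009806

T ≈ 18.2 °C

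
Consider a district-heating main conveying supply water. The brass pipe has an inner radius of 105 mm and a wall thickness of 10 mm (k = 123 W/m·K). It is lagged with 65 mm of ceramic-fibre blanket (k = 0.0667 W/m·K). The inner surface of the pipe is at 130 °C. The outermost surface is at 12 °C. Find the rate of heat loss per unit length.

For a radial system each layer contributes R = ln(r_out/r_in)/(2πkL); films add R = 1/(hA).
R_brass pipe wall = ln(115/105)/(2π×123×1) = 1.177×10^-4 K/W
R_ceramic-fibre blanket = ln(180/115)/(2π×0.0667×1) = 1.069 K/W
R_total = 1.069 K/W
Q = ΔT/R_total = 118/1.069

q′ ≈ 110 W/m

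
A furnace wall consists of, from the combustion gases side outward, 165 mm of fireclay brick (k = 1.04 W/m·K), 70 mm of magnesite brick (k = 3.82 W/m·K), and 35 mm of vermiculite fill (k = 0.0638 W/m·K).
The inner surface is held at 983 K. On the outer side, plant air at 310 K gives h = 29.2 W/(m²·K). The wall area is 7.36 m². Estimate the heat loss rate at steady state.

Using the resistance-network approach (series):
R_fireclay brick = L/(kA) = 0.165/(1.04×7.36) = 0.02156 K/W
R_magnesite brick = L/(kA) = 0.07/(3.82×7.36) = 0.00249 K/W
R_vermiculite fill = L/(kA) = 0.035/(0.0638×7.36) = 0.07454 K/W
R_outer film = 1/(h_o·A) = 1/(29.2×7.36) = 0.004653 K/W
R_total = 0.1032 K/W
Q = ΔT / R_total = 673 / 0.1032

Q ≈ 6520 W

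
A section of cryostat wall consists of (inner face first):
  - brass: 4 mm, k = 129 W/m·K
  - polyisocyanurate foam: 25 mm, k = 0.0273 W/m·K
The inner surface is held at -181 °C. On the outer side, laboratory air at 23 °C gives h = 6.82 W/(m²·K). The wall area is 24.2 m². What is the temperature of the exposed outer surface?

Using the resistance-network approach (series):
R_brass = L/(kA) = 0.004/(129×24.2) = 1.281×10^-6 K/W
R_polyisocyanurate foam = L/(kA) = 0.025/(0.0273×24.2) = 0.03784 K/W
R_outer film = 1/(h_o·A) = 1/(6.82×24.2) = 0.006059 K/W
R_total = 0.0439 K/W;  Q = ΔT/R_total = 204/0.0439 = 4647 W
T_interface = T_inner + Q·ΣR(inner→interface) = -181 + 4650×0.03784

T ≈ -5.15 °C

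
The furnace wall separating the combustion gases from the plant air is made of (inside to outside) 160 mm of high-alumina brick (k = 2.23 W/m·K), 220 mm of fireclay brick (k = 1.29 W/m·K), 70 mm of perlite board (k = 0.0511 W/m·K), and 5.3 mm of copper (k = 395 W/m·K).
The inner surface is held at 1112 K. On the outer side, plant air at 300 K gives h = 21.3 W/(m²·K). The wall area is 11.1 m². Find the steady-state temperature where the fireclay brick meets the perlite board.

T ≈ 993 K

Model the wall as resistances in series:
R_high-alumina brick = L/(kA) = 0.16/(2.23×11.1) = 0.006464 K/W
R_fireclay brick = L/(kA) = 0.22/(1.29×11.1) = 0.01536 K/W
R_perlite board = L/(kA) = 0.07/(0.0511×11.1) = 0.1234 K/W
R_copper = L/(kA) = 0.0053/(395×11.1) = 1.209×10^-6 K/W
R_outer film = 1/(h_o·A) = 1/(21.3×11.1) = 0.00423 K/W
R_total = 0.1495 K/W;  Q = ΔT/R_total = 812/0.1495 = 5433 W
T_interface = T_inner − Q·ΣR(inner→interface) = 1112 − 5430×0.02183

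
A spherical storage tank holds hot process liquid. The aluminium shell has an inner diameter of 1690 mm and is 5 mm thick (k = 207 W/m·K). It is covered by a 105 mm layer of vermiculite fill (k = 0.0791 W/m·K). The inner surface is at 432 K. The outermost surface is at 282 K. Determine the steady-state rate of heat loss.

Each spherical layer contributes R = (1/r_i − 1/r_o)/(4πk):
R_aluminium shell = (1/0.845 − 1/0.85)/(4π×207) = 2.676×10^-6 K/W
R_vermiculite fill = (1/0.85 − 1/0.955)/(4π×0.0791) = 0.1301 K/W
R_total = 0.1301 K/W
Q = ΔT/R_total = 150/0.1301

Q ≈ 1150 W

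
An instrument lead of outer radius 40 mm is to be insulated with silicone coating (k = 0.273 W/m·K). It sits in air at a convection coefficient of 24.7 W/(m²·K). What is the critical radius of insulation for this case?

r_cr ≈ 11.1 mm

For a cylinder r_cr = k/h = 0.273/24.7
r_cr = 11.1 mm; since the bare radius (40 mm) is above r_cr, any added insulation will reduce heat loss.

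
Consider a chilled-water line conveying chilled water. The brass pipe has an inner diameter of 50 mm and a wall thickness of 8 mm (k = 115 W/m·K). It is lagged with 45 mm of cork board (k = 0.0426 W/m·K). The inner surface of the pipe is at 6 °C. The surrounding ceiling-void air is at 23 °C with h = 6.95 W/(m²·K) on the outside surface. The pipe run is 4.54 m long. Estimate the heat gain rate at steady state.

Radial resistances (cylindrical: R_cond = ln(r_o/r_i)/(2πkL), R_conv = 1/(h·2πrL)):
R_brass pipe wall = ln(33/25)/(2π×115×4.54) = 8.463×10^-5 K/W
R_cork board = ln(78/33)/(2π×0.0426×4.54) = 0.7079 K/W
R_outer film = 1/(h_o·2πr_oL) = 1/(6.95×2π×0.078×4.54) = 0.06467 K/W
R_total = 0.7726 K/W
Q = ΔT/R_total = 17/0.7726

Q ≈ 22 W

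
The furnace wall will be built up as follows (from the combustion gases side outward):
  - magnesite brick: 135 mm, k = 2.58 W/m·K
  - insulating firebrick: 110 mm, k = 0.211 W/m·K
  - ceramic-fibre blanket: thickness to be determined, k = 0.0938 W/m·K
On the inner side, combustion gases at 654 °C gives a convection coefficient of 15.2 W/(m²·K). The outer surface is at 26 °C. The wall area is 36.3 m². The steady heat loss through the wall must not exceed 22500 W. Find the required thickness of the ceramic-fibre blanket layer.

L ≈ 35.1 mm

Thermal resistances in series:
R_inner film = 1/(h_i·A) = 1/(15.2×36.3) = 0.001812 K/W
R_magnesite brick = L/(kA) = 0.135/(2.58×36.3) = 0.001441 K/W
R_insulating firebrick = L/(kA) = 0.11/(0.211×36.3) = 0.01436 K/W
Sum of the known resistances R_other = 0.01762 K/W
Required total resistance R_tot = ΔT/Q_allow = 628/22500 = 0.02791 K/W
R_ceramic-fibre blanket = R_tot − R_other = 0.0103 K/W
L = R·k·A = 0.0103×0.0938×36.3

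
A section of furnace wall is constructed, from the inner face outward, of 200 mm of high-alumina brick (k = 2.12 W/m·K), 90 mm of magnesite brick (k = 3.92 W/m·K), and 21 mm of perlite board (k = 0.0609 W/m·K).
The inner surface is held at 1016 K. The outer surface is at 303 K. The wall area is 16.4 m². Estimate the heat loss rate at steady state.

Treating each layer as a thermal resistance in series:
R_high-alumina brick = L/(kA) = 0.2/(2.12×16.4) = 0.005752 K/W
R_magnesite brick = L/(kA) = 0.09/(3.92×16.4) = 0.0014 K/W
R_perlite board = L/(kA) = 0.021/(0.0609×16.4) = 0.02103 K/W
R_total = 0.02818 K/W
Q = ΔT / R_total = 713 / 0.02818

Q ≈ 25300 W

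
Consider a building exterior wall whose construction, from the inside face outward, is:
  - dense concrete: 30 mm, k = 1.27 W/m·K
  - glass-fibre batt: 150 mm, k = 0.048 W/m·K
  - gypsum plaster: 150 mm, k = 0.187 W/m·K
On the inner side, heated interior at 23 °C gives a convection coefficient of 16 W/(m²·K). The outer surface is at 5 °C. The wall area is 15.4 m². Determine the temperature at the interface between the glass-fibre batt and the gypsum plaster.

T ≈ 8.6 °C

Series thermal resistances:
R_inner film = 1/(h_i·A) = 1/(16×15.4) = 0.004058 K/W
R_dense concrete = L/(kA) = 0.03/(1.27×15.4) = 0.001534 K/W
R_glass-fibre batt = L/(kA) = 0.15/(0.048×15.4) = 0.2029 K/W
R_gypsum plaster = L/(kA) = 0.15/(0.187×15.4) = 0.05209 K/W
R_total = 0.2606 K/W;  Q = ΔT/R_total = 18/0.2606 = 69.07 W
T_interface = T_inner − Q·ΣR(inner→interface) = 23 − 69.1×0.2085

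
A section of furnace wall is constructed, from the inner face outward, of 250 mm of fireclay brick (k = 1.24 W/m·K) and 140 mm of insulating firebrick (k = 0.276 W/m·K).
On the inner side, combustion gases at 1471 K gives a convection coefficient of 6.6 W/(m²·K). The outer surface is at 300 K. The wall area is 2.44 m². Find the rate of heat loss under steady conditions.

Q ≈ 3320 W

Series thermal resistances:
R_inner film = 1/(h_i·A) = 1/(6.6×2.44) = 0.0621 K/W
R_fireclay brick = L/(kA) = 0.25/(1.24×2.44) = 0.08263 K/W
R_insulating firebrick = L/(kA) = 0.14/(0.276×2.44) = 0.2079 K/W
R_total = 0.3526 K/W
Q = ΔT / R_total = 1171 / 0.3526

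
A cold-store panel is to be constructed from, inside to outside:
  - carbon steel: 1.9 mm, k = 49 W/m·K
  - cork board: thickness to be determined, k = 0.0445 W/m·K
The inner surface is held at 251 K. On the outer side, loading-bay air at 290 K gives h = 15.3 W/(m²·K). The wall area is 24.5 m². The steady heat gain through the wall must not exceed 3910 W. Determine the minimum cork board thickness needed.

Treating each layer as a thermal resistance in series:
R_carbon steel = L/(kA) = 0.0019/(49×24.5) = 1.583×10^-6 K/W
R_outer film = 1/(h_o·A) = 1/(15.3×24.5) = 0.002668 K/W
Sum of the known resistances R_other = 0.002669 K/W
Required total resistance R_tot = ΔT/Q_allow = 39/3910 = 0.009974 K/W
R_cork board = R_tot − R_other = 0.007305 K/W
L = R·k·A = 0.007305×0.0445×24.5

L ≈ 7.96 mm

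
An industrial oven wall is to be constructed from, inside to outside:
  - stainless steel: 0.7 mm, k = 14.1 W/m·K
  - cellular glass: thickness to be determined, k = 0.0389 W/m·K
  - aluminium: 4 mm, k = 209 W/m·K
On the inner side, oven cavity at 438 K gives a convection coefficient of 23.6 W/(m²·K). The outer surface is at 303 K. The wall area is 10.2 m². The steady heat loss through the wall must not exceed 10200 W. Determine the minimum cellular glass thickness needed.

L ≈ 3.6 mm

Thermal resistances in series:
R_inner film = 1/(h_i·A) = 1/(23.6×10.2) = 0.004154 K/W
R_stainless steel = L/(kA) = 0.0007/(14.1×10.2) = 4.867×10^-6 K/W
R_aluminium = L/(kA) = 0.004/(209×10.2) = 1.876×10^-6 K/W
Sum of the known resistances R_other = 0.004161 K/W
Required total resistance R_tot = ΔT/Q_allow = 135/10200 = 0.01324 K/W
R_cellular glass = R_tot − R_other = 0.009074 K/W
L = R·k·A = 0.009074×0.0389×10.2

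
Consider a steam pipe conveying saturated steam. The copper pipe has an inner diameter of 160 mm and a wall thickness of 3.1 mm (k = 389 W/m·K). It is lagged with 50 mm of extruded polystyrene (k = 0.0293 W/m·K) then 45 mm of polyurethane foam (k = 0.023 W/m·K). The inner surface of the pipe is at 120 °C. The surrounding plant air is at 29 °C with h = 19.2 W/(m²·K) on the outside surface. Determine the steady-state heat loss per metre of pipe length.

Per-layer cylindrical resistances, series-summed:
R_copper pipe wall = ln(83.1/80)/(2π×389×1) = 1.555×10^-5 K/W
R_extruded polystyrene = ln(133.1/83.1)/(2π×0.0293×1) = 2.559 K/W
R_polyurethane foam = ln(178.1/133.1)/(2π×0.023×1) = 2.015 K/W
R_outer film = 1/(h_o·2πr_oL) = 1/(19.2×2π×0.1781×1) = 0.04654 K/W
R_total = 4.621 K/W
Q = ΔT/R_total = 91/4.621

q′ ≈ 19.7 W/m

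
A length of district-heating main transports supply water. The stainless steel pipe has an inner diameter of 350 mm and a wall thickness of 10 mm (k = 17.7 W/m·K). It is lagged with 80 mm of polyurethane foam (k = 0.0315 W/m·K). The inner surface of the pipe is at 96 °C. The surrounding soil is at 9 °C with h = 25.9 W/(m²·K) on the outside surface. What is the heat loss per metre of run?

q′ ≈ 47.3 W/m

Treating each annulus and film as a series resistance:
R_stainless steel pipe wall = ln(185/175)/(2π×17.7×1) = 4.997×10^-4 K/W
R_polyurethane foam = ln(265/185)/(2π×0.0315×1) = 1.816 K/W
R_outer film = 1/(h_o·2πr_oL) = 1/(25.9×2π×0.265×1) = 0.02319 K/W
R_total = 1.839 K/W
Q = ΔT/R_total = 87/1.839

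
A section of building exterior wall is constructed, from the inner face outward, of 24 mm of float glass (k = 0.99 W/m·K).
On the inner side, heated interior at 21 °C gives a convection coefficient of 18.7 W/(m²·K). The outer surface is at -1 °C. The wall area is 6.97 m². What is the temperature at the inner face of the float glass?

Using the resistance-network approach (series):
R_inner film = 1/(h_i·A) = 1/(18.7×6.97) = 0.007672 K/W
R_float glass = L/(kA) = 0.024/(0.99×6.97) = 0.003478 K/W
R_total = 0.01115 K/W;  Q = ΔT/R_total = 22/0.01115 = 1973 W
T_interface = T_inner − Q·ΣR(inner→interface) = 21 − 1970×0.007672

T ≈ 5.86 °C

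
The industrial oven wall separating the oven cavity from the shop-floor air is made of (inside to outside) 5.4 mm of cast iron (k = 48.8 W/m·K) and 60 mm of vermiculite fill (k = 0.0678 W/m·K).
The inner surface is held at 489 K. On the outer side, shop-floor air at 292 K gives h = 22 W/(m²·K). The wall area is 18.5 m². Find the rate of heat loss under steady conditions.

Q ≈ 3920 W

Treating each layer as a thermal resistance in series:
R_cast iron = L/(kA) = 0.0054/(48.8×18.5) = 5.981×10^-6 K/W
R_vermiculite fill = L/(kA) = 0.06/(0.0678×18.5) = 0.04784 K/W
R_outer film = 1/(h_o·A) = 1/(22×18.5) = 0.002457 K/W
R_total = 0.0503 K/W
Q = ΔT / R_total = 197 / 0.0503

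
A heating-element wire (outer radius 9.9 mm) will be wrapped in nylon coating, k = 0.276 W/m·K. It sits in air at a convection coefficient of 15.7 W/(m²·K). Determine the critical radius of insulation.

r_cr ≈ 17.6 mm

For a cylinder r_cr = k/h = 0.276/15.7
r_cr = 17.6 mm; since the bare radius (9.9 mm) is below r_cr, adding a thin layer of insulation will *increase* heat loss.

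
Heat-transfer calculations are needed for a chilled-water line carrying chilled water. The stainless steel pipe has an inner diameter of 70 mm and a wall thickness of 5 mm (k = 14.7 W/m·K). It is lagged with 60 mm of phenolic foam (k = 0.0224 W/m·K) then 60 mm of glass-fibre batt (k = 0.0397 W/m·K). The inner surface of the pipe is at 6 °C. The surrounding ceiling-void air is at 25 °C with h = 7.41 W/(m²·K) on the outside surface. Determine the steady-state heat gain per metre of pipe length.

q′ ≈ 2.23 W/m

For a radial system each layer contributes R = ln(r_out/r_in)/(2πkL); films add R = 1/(hA).
R_stainless steel pipe wall = ln(40/35)/(2π×14.7×1) = 0.001446 K/W
R_phenolic foam = ln(100/40)/(2π×0.0224×1) = 6.51 K/W
R_glass-fibre batt = ln(160/100)/(2π×0.0397×1) = 1.884 K/W
R_outer film = 1/(h_o·2πr_oL) = 1/(7.41×2π×0.16×1) = 0.1342 K/W
R_total = 8.53 K/W
Q = ΔT/R_total = 19/8.53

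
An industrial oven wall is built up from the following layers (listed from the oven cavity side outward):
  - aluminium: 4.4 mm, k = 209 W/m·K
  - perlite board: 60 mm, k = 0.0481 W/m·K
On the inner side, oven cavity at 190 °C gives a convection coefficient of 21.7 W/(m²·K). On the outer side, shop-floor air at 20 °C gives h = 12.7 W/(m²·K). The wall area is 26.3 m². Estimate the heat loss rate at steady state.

Model the wall as resistances in series:
R_inner film = 1/(h_i·A) = 1/(21.7×26.3) = 0.001752 K/W
R_aluminium = L/(kA) = 0.0044/(209×26.3) = 8.005×10^-7 K/W
R_perlite board = L/(kA) = 0.06/(0.0481×26.3) = 0.04743 K/W
R_outer film = 1/(h_o·A) = 1/(12.7×26.3) = 0.002994 K/W
R_total = 0.05218 K/W
Q = ΔT / R_total = 170 / 0.05218

Q ≈ 3260 W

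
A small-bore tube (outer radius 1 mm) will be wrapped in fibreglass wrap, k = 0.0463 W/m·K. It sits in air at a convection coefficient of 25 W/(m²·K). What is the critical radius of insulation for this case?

For a cylinder r_cr = k/h = 0.0463/25
r_cr = 1.85 mm; since the bare radius (1 mm) is below r_cr, adding a thin layer of insulation will *increase* heat loss.

r_cr ≈ 1.85 mm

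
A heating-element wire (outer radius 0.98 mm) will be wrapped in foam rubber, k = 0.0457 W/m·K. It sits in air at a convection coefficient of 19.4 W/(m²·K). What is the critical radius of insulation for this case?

For a cylinder r_cr = k/h = 0.0457/19.4
r_cr = 2.36 mm; since the bare radius (0.98 mm) is below r_cr, adding a thin layer of insulation will *increase* heat loss.

r_cr ≈ 2.36 mm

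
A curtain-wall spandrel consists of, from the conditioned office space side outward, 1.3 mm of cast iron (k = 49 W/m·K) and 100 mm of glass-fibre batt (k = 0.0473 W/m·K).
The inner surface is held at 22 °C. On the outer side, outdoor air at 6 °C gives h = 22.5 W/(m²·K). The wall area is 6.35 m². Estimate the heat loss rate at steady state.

Q ≈ 47.1 W

Thermal resistances in series:
R_cast iron = L/(kA) = 0.0013/(49×6.35) = 4.178×10^-6 K/W
R_glass-fibre batt = L/(kA) = 0.1/(0.0473×6.35) = 0.3329 K/W
R_outer film = 1/(h_o·A) = 1/(22.5×6.35) = 0.006999 K/W
R_total = 0.3399 K/W
Q = ΔT / R_total = 16 / 0.3399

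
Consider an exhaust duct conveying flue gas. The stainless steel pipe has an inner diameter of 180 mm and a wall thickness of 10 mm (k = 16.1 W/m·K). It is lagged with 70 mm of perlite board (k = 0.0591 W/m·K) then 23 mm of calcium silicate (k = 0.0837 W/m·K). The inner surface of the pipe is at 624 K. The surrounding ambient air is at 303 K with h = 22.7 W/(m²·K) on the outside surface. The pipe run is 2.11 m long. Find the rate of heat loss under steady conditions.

Q ≈ 397 W

Per-layer cylindrical resistances, series-summed:
R_stainless steel pipe wall = ln(100/90)/(2π×16.1×2.11) = 4.936×10^-4 K/W
R_perlite board = ln(170/100)/(2π×0.0591×2.11) = 0.6772 K/W
R_calcium silicate = ln(193/170)/(2π×0.0837×2.11) = 0.1144 K/W
R_outer film = 1/(h_o·2πr_oL) = 1/(22.7×2π×0.193×2.11) = 0.01722 K/W
R_total = 0.8093 K/W
Q = ΔT/R_total = 321/0.8093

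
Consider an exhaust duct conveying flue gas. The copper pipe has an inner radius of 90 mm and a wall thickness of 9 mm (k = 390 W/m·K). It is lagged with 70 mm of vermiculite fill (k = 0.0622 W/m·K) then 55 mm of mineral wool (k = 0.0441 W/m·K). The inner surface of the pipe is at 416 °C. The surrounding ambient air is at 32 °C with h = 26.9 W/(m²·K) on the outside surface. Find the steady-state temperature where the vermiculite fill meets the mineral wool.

Treating each annulus and film as a series resistance:
R_copper pipe wall = ln(99/90)/(2π×390×1) = 3.89×10^-5 K/W
R_vermiculite fill = ln(169/99)/(2π×0.0622×1) = 1.368 K/W
R_mineral wool = ln(224/169)/(2π×0.0441×1) = 1.017 K/W
R_outer film = 1/(h_o·2πr_oL) = 1/(26.9×2π×0.224×1) = 0.02641 K/W
R_total = 2.412 K/W
Q = ΔT/R_total = 384/2.412
Q = 159 W/m
T_interface = T_inner − Q·ΣR(inner→interface) = 416 − 159×1.368

T ≈ 198 °C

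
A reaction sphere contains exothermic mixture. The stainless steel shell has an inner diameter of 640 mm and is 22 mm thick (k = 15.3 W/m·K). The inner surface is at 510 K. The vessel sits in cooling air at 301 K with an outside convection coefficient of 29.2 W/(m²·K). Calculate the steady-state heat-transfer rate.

Radial (spherical) resistances in series:
R_stainless steel shell = (1/0.32 − 1/0.342)/(4π×15.3) = 0.001046 K/W
R_outer film = 1/(h·4πr_o²) = 1/(29.2×4π×0.342²) = 0.0233 K/W
R_total = 0.02435 K/W
Q = ΔT/R_total = 209/0.02435

Q ≈ 8580 W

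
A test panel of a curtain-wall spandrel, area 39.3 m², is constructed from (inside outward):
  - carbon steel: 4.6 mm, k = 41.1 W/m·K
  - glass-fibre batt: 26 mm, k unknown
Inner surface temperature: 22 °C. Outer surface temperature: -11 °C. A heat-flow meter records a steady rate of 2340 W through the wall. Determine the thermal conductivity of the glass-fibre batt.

Treating each layer as a thermal resistance in series:
R_carbon steel = L/(kA) = 0.0046/(41.1×39.3) = 2.848×10^-6 K/W
Sum of known resistances R_other = 2.848×10^-6 K/W
Total R = ΔT/Q = 33/2340 = 0.0141 K/W
R_glass-fibre batt = R_total − R_other = 0.0141 K/W
k = L/(R·A) = 0.026/(0.0141×39.3)

k ≈ 0.0469 W/(m·K)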